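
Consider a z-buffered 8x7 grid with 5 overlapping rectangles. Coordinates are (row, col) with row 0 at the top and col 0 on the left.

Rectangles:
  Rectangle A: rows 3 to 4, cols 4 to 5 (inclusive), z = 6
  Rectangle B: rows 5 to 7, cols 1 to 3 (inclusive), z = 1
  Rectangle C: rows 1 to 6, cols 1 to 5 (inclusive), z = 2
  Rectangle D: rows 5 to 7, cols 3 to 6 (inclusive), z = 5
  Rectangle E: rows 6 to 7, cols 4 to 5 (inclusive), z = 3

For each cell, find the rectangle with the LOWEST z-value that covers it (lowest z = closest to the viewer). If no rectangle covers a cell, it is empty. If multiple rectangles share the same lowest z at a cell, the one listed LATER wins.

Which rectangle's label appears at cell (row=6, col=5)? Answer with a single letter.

Check cell (6,5):
  A: rows 3-4 cols 4-5 -> outside (row miss)
  B: rows 5-7 cols 1-3 -> outside (col miss)
  C: rows 1-6 cols 1-5 z=2 -> covers; best now C (z=2)
  D: rows 5-7 cols 3-6 z=5 -> covers; best now C (z=2)
  E: rows 6-7 cols 4-5 z=3 -> covers; best now C (z=2)
Winner: C at z=2

Answer: C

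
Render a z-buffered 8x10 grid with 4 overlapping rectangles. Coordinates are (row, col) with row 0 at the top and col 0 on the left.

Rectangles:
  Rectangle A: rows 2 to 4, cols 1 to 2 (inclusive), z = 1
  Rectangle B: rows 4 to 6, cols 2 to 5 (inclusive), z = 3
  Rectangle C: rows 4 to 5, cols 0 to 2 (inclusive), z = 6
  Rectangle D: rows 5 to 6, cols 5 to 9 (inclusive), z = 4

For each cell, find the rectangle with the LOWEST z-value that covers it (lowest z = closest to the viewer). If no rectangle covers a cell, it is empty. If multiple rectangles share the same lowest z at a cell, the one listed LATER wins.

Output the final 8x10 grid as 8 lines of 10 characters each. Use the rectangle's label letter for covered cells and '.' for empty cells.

..........
..........
.AA.......
.AA.......
CAABBB....
CCBBBBDDDD
..BBBBDDDD
..........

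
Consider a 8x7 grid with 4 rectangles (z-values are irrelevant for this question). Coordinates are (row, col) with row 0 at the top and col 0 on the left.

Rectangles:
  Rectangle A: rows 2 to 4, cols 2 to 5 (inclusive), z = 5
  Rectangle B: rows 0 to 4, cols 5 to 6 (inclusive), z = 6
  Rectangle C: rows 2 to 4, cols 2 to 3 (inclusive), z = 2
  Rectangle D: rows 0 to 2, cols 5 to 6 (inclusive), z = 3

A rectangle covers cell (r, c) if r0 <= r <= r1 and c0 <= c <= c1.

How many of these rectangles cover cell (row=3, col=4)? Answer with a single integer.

Answer: 1

Derivation:
Check cell (3,4):
  A: rows 2-4 cols 2-5 -> covers
  B: rows 0-4 cols 5-6 -> outside (col miss)
  C: rows 2-4 cols 2-3 -> outside (col miss)
  D: rows 0-2 cols 5-6 -> outside (row miss)
Count covering = 1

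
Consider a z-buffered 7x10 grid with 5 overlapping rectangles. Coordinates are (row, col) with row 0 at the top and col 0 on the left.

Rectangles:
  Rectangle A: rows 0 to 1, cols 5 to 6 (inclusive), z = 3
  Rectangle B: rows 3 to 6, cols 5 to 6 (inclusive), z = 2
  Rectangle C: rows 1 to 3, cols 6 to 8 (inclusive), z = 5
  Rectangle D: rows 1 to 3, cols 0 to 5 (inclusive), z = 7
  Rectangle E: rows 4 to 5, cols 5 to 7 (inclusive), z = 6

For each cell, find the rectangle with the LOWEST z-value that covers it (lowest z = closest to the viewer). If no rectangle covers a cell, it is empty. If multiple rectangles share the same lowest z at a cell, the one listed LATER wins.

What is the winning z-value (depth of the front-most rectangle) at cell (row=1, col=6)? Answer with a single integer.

Check cell (1,6):
  A: rows 0-1 cols 5-6 z=3 -> covers; best now A (z=3)
  B: rows 3-6 cols 5-6 -> outside (row miss)
  C: rows 1-3 cols 6-8 z=5 -> covers; best now A (z=3)
  D: rows 1-3 cols 0-5 -> outside (col miss)
  E: rows 4-5 cols 5-7 -> outside (row miss)
Winner: A at z=3

Answer: 3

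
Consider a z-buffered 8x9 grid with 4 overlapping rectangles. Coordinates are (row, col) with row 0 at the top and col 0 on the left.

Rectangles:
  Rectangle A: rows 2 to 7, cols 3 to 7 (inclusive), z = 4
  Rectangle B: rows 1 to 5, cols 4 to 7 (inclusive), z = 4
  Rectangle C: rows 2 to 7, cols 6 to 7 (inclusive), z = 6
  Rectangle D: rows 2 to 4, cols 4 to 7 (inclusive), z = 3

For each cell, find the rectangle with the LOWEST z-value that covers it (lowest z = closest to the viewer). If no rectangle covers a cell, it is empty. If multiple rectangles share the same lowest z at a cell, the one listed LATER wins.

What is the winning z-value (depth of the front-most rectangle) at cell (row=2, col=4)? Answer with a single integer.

Check cell (2,4):
  A: rows 2-7 cols 3-7 z=4 -> covers; best now A (z=4)
  B: rows 1-5 cols 4-7 z=4 -> covers; best now B (z=4)
  C: rows 2-7 cols 6-7 -> outside (col miss)
  D: rows 2-4 cols 4-7 z=3 -> covers; best now D (z=3)
Winner: D at z=3

Answer: 3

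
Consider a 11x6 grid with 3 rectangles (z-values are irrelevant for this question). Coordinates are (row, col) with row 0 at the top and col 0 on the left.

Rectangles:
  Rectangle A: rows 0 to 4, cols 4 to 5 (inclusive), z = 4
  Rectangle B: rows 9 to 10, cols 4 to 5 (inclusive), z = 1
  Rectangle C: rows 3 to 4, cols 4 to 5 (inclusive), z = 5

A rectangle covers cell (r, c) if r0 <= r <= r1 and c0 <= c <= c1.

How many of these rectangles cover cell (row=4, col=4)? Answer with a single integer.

Check cell (4,4):
  A: rows 0-4 cols 4-5 -> covers
  B: rows 9-10 cols 4-5 -> outside (row miss)
  C: rows 3-4 cols 4-5 -> covers
Count covering = 2

Answer: 2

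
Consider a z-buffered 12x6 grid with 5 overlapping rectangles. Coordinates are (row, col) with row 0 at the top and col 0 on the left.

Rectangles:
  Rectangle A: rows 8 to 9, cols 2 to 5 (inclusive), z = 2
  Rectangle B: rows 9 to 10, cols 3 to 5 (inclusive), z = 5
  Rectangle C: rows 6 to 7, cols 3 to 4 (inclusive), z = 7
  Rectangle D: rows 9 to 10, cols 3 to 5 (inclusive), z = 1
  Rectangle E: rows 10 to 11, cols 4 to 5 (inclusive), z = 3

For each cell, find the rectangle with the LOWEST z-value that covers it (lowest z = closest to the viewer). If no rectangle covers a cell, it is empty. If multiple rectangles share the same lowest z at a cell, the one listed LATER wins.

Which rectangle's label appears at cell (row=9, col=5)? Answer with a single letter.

Answer: D

Derivation:
Check cell (9,5):
  A: rows 8-9 cols 2-5 z=2 -> covers; best now A (z=2)
  B: rows 9-10 cols 3-5 z=5 -> covers; best now A (z=2)
  C: rows 6-7 cols 3-4 -> outside (row miss)
  D: rows 9-10 cols 3-5 z=1 -> covers; best now D (z=1)
  E: rows 10-11 cols 4-5 -> outside (row miss)
Winner: D at z=1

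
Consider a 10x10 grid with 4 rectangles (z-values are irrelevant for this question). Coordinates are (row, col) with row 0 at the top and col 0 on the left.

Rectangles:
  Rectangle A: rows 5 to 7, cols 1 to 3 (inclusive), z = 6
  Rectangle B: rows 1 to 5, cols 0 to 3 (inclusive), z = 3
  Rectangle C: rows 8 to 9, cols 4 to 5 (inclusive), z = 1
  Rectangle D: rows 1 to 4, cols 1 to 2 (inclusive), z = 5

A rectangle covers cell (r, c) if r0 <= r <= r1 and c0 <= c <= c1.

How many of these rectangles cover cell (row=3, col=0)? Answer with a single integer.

Answer: 1

Derivation:
Check cell (3,0):
  A: rows 5-7 cols 1-3 -> outside (row miss)
  B: rows 1-5 cols 0-3 -> covers
  C: rows 8-9 cols 4-5 -> outside (row miss)
  D: rows 1-4 cols 1-2 -> outside (col miss)
Count covering = 1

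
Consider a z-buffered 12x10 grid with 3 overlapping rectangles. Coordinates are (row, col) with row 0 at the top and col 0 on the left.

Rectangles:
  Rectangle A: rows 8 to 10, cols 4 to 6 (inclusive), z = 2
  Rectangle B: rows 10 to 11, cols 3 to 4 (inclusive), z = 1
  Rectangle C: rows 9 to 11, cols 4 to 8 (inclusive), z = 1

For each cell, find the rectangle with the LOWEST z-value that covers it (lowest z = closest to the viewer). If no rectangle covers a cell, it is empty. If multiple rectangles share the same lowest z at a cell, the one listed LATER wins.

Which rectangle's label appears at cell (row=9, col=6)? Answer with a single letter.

Answer: C

Derivation:
Check cell (9,6):
  A: rows 8-10 cols 4-6 z=2 -> covers; best now A (z=2)
  B: rows 10-11 cols 3-4 -> outside (row miss)
  C: rows 9-11 cols 4-8 z=1 -> covers; best now C (z=1)
Winner: C at z=1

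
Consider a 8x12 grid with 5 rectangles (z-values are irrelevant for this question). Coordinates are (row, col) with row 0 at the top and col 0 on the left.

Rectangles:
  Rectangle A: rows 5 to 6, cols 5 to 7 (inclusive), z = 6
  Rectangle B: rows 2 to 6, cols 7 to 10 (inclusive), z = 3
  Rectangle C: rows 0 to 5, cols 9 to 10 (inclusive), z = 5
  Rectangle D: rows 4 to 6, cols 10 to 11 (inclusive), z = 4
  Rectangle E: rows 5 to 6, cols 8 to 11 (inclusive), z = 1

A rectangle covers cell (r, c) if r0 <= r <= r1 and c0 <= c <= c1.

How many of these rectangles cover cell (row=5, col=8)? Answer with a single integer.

Answer: 2

Derivation:
Check cell (5,8):
  A: rows 5-6 cols 5-7 -> outside (col miss)
  B: rows 2-6 cols 7-10 -> covers
  C: rows 0-5 cols 9-10 -> outside (col miss)
  D: rows 4-6 cols 10-11 -> outside (col miss)
  E: rows 5-6 cols 8-11 -> covers
Count covering = 2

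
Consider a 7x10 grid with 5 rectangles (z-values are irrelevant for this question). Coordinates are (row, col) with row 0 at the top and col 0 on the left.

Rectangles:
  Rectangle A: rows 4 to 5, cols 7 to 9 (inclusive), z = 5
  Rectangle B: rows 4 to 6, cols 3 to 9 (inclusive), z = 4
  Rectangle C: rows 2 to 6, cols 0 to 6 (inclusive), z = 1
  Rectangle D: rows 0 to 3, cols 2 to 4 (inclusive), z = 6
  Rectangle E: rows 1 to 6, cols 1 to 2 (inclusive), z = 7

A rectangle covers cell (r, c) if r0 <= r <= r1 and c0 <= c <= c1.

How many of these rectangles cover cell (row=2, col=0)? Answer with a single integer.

Check cell (2,0):
  A: rows 4-5 cols 7-9 -> outside (row miss)
  B: rows 4-6 cols 3-9 -> outside (row miss)
  C: rows 2-6 cols 0-6 -> covers
  D: rows 0-3 cols 2-4 -> outside (col miss)
  E: rows 1-6 cols 1-2 -> outside (col miss)
Count covering = 1

Answer: 1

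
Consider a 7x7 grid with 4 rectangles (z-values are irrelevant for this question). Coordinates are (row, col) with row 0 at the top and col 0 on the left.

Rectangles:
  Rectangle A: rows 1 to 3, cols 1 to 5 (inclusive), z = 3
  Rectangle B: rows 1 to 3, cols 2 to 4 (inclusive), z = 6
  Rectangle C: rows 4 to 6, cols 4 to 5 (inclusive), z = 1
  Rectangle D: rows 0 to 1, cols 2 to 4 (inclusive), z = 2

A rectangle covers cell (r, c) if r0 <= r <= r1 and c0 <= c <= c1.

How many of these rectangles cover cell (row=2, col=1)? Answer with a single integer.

Answer: 1

Derivation:
Check cell (2,1):
  A: rows 1-3 cols 1-5 -> covers
  B: rows 1-3 cols 2-4 -> outside (col miss)
  C: rows 4-6 cols 4-5 -> outside (row miss)
  D: rows 0-1 cols 2-4 -> outside (row miss)
Count covering = 1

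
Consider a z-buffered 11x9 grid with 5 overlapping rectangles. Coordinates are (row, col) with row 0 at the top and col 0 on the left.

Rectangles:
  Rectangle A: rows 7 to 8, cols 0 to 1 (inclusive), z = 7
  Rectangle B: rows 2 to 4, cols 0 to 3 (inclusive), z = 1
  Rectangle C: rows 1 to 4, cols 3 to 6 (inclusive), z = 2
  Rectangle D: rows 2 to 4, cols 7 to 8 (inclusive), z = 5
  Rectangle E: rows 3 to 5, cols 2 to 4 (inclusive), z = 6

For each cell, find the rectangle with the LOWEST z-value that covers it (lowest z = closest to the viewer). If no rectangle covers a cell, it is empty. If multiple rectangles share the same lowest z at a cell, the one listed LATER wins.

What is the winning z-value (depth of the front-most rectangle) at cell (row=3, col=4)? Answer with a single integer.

Check cell (3,4):
  A: rows 7-8 cols 0-1 -> outside (row miss)
  B: rows 2-4 cols 0-3 -> outside (col miss)
  C: rows 1-4 cols 3-6 z=2 -> covers; best now C (z=2)
  D: rows 2-4 cols 7-8 -> outside (col miss)
  E: rows 3-5 cols 2-4 z=6 -> covers; best now C (z=2)
Winner: C at z=2

Answer: 2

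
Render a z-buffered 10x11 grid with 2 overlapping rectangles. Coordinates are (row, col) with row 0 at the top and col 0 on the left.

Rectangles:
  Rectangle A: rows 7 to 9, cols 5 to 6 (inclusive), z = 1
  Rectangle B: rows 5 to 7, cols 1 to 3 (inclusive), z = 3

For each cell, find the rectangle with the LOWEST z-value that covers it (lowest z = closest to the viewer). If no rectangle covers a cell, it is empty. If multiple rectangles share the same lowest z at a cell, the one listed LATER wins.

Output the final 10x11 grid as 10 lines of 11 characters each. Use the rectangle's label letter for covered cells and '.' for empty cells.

...........
...........
...........
...........
...........
.BBB.......
.BBB.......
.BBB.AA....
.....AA....
.....AA....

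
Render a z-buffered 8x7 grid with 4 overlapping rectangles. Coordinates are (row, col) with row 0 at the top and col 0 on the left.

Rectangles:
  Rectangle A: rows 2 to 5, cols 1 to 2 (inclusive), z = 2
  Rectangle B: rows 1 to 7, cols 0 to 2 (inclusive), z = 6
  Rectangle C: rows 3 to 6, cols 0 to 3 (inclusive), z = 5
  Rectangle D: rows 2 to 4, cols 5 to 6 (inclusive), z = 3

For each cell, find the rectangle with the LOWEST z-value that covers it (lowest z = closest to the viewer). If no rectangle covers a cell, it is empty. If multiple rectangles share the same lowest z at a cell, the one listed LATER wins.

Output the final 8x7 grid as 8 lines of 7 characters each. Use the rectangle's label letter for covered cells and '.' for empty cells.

.......
BBB....
BAA..DD
CAAC.DD
CAAC.DD
CAAC...
CCCC...
BBB....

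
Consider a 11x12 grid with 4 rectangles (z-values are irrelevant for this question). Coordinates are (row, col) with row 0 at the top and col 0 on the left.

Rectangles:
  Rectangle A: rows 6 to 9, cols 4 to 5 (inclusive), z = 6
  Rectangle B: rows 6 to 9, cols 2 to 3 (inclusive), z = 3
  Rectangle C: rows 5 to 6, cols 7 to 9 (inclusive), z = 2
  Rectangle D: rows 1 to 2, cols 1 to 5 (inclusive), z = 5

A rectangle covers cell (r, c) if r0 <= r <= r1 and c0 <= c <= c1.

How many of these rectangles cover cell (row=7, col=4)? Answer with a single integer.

Check cell (7,4):
  A: rows 6-9 cols 4-5 -> covers
  B: rows 6-9 cols 2-3 -> outside (col miss)
  C: rows 5-6 cols 7-9 -> outside (row miss)
  D: rows 1-2 cols 1-5 -> outside (row miss)
Count covering = 1

Answer: 1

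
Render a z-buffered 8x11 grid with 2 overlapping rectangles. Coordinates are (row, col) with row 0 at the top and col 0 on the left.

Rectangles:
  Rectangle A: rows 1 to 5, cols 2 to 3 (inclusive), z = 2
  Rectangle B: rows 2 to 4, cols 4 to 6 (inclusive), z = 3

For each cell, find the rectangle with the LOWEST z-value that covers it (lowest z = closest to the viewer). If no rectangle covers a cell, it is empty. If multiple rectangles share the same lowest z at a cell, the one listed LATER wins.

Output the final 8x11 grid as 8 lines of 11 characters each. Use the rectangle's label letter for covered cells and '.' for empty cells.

...........
..AA.......
..AABBB....
..AABBB....
..AABBB....
..AA.......
...........
...........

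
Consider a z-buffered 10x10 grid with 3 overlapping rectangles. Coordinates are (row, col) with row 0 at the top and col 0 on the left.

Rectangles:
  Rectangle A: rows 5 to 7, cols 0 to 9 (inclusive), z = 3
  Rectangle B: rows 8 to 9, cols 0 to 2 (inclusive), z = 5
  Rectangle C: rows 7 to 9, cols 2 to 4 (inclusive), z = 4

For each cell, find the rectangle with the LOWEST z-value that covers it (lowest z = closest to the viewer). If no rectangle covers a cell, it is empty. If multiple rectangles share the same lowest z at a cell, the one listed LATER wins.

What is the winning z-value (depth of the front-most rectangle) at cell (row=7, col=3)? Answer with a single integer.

Check cell (7,3):
  A: rows 5-7 cols 0-9 z=3 -> covers; best now A (z=3)
  B: rows 8-9 cols 0-2 -> outside (row miss)
  C: rows 7-9 cols 2-4 z=4 -> covers; best now A (z=3)
Winner: A at z=3

Answer: 3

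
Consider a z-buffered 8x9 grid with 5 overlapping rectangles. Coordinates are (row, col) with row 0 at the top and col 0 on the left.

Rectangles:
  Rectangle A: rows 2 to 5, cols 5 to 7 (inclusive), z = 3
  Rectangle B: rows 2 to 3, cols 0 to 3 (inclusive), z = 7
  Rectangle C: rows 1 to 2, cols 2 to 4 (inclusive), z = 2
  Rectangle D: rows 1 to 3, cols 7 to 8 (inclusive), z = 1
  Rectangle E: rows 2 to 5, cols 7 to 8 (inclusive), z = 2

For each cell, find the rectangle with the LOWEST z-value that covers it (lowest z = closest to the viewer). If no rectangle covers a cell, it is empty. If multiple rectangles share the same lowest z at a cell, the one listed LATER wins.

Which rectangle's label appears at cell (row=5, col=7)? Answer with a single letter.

Answer: E

Derivation:
Check cell (5,7):
  A: rows 2-5 cols 5-7 z=3 -> covers; best now A (z=3)
  B: rows 2-3 cols 0-3 -> outside (row miss)
  C: rows 1-2 cols 2-4 -> outside (row miss)
  D: rows 1-3 cols 7-8 -> outside (row miss)
  E: rows 2-5 cols 7-8 z=2 -> covers; best now E (z=2)
Winner: E at z=2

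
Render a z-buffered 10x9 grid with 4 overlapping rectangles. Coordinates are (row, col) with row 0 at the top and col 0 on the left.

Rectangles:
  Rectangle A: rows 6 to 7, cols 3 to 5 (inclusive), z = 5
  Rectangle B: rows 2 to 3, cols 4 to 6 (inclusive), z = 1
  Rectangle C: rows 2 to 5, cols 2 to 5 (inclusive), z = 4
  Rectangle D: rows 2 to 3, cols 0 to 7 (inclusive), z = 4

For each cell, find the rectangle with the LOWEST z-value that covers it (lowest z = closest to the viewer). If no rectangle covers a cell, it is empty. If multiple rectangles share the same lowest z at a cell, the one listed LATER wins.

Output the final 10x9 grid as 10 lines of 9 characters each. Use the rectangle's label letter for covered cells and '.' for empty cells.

.........
.........
DDDDBBBD.
DDDDBBBD.
..CCCC...
..CCCC...
...AAA...
...AAA...
.........
.........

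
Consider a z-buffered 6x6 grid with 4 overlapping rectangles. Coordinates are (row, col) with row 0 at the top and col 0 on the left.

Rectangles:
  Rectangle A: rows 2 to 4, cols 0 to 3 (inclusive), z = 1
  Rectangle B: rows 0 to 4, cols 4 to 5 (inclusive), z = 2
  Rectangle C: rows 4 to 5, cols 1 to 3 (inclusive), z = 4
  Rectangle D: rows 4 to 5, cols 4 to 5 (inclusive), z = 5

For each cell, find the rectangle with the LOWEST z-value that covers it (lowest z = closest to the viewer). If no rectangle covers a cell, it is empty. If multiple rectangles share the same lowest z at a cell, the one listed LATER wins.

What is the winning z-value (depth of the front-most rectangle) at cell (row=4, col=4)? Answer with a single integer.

Answer: 2

Derivation:
Check cell (4,4):
  A: rows 2-4 cols 0-3 -> outside (col miss)
  B: rows 0-4 cols 4-5 z=2 -> covers; best now B (z=2)
  C: rows 4-5 cols 1-3 -> outside (col miss)
  D: rows 4-5 cols 4-5 z=5 -> covers; best now B (z=2)
Winner: B at z=2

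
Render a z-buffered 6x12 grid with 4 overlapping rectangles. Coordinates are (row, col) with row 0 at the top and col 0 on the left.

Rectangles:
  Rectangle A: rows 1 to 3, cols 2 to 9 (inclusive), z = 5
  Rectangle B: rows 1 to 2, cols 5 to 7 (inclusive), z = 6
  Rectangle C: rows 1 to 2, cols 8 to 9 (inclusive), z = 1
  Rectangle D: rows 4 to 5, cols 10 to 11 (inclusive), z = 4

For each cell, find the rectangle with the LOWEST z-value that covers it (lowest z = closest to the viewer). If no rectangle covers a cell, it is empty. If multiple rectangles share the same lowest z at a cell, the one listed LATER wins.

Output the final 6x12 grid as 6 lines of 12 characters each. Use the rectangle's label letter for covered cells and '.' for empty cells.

............
..AAAAAACC..
..AAAAAACC..
..AAAAAAAA..
..........DD
..........DD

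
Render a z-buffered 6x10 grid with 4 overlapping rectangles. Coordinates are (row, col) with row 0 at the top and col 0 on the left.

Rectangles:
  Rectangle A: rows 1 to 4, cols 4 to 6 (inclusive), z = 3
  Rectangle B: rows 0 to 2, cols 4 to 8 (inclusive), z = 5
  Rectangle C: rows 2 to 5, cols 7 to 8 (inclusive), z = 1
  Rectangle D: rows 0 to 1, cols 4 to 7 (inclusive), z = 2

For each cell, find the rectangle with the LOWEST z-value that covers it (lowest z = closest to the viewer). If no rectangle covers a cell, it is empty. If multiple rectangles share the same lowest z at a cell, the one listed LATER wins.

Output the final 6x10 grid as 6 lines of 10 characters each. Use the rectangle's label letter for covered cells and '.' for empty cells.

....DDDDB.
....DDDDB.
....AAACC.
....AAACC.
....AAACC.
.......CC.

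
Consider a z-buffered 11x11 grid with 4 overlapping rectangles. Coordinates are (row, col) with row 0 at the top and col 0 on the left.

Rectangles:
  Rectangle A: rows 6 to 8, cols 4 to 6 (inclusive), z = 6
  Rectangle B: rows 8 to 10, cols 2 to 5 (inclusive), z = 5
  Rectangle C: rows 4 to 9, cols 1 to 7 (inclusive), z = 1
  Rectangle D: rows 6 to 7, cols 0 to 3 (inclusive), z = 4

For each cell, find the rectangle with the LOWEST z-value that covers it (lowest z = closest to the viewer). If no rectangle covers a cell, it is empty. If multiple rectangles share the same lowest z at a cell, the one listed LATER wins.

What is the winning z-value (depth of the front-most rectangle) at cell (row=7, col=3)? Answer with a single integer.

Answer: 1

Derivation:
Check cell (7,3):
  A: rows 6-8 cols 4-6 -> outside (col miss)
  B: rows 8-10 cols 2-5 -> outside (row miss)
  C: rows 4-9 cols 1-7 z=1 -> covers; best now C (z=1)
  D: rows 6-7 cols 0-3 z=4 -> covers; best now C (z=1)
Winner: C at z=1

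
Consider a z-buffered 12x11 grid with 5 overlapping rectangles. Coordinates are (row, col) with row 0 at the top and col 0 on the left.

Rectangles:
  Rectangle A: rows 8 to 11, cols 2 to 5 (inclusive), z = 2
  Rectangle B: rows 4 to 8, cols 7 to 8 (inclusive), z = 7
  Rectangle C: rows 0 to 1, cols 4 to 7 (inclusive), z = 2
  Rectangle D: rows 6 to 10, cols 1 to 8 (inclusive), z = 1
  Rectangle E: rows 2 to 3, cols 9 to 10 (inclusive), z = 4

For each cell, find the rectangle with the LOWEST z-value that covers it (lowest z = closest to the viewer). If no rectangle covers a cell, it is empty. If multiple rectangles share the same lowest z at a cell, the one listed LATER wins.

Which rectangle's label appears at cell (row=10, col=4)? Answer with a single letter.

Check cell (10,4):
  A: rows 8-11 cols 2-5 z=2 -> covers; best now A (z=2)
  B: rows 4-8 cols 7-8 -> outside (row miss)
  C: rows 0-1 cols 4-7 -> outside (row miss)
  D: rows 6-10 cols 1-8 z=1 -> covers; best now D (z=1)
  E: rows 2-3 cols 9-10 -> outside (row miss)
Winner: D at z=1

Answer: D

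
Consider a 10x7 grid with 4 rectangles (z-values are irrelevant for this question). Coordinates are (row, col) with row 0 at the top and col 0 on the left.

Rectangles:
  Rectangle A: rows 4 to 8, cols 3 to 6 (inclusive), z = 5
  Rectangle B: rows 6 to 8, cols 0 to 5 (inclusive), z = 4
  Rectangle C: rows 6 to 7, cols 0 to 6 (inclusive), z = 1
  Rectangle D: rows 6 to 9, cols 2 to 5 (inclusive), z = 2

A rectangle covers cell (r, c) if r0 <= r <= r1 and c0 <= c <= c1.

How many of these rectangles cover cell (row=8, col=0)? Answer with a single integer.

Check cell (8,0):
  A: rows 4-8 cols 3-6 -> outside (col miss)
  B: rows 6-8 cols 0-5 -> covers
  C: rows 6-7 cols 0-6 -> outside (row miss)
  D: rows 6-9 cols 2-5 -> outside (col miss)
Count covering = 1

Answer: 1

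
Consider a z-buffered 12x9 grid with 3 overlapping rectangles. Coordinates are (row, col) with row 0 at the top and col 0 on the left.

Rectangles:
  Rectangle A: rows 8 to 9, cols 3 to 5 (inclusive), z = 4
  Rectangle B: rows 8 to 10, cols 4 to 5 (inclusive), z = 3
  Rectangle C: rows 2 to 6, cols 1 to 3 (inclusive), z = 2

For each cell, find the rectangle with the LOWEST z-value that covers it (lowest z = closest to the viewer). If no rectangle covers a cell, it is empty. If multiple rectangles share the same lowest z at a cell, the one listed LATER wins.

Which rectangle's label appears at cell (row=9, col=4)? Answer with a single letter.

Answer: B

Derivation:
Check cell (9,4):
  A: rows 8-9 cols 3-5 z=4 -> covers; best now A (z=4)
  B: rows 8-10 cols 4-5 z=3 -> covers; best now B (z=3)
  C: rows 2-6 cols 1-3 -> outside (row miss)
Winner: B at z=3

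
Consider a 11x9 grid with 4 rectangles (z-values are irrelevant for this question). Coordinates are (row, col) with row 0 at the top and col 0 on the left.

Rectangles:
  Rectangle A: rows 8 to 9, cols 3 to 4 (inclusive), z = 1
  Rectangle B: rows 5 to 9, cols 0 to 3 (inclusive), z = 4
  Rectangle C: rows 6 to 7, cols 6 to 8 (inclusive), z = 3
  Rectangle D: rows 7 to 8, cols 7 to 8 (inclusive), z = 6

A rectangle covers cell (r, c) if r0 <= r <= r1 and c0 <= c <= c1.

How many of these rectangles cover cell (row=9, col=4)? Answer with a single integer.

Answer: 1

Derivation:
Check cell (9,4):
  A: rows 8-9 cols 3-4 -> covers
  B: rows 5-9 cols 0-3 -> outside (col miss)
  C: rows 6-7 cols 6-8 -> outside (row miss)
  D: rows 7-8 cols 7-8 -> outside (row miss)
Count covering = 1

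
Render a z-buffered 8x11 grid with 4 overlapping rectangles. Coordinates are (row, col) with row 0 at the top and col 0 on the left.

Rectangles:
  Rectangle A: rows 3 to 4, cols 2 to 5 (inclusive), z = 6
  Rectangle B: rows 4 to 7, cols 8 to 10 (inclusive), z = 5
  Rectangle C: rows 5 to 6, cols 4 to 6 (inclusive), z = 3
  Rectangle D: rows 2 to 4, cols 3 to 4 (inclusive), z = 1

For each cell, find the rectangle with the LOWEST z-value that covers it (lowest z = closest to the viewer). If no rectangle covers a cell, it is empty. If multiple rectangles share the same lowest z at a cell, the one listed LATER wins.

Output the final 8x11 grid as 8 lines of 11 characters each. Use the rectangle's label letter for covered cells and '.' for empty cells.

...........
...........
...DD......
..ADDA.....
..ADDA..BBB
....CCC.BBB
....CCC.BBB
........BBB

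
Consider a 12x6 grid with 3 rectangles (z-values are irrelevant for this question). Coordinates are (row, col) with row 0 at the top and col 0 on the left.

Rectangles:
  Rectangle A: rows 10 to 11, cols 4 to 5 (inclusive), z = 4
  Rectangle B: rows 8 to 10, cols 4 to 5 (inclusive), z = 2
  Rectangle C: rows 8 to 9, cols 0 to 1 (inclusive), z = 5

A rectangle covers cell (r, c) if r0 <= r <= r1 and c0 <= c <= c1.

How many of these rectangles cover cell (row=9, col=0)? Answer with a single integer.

Answer: 1

Derivation:
Check cell (9,0):
  A: rows 10-11 cols 4-5 -> outside (row miss)
  B: rows 8-10 cols 4-5 -> outside (col miss)
  C: rows 8-9 cols 0-1 -> covers
Count covering = 1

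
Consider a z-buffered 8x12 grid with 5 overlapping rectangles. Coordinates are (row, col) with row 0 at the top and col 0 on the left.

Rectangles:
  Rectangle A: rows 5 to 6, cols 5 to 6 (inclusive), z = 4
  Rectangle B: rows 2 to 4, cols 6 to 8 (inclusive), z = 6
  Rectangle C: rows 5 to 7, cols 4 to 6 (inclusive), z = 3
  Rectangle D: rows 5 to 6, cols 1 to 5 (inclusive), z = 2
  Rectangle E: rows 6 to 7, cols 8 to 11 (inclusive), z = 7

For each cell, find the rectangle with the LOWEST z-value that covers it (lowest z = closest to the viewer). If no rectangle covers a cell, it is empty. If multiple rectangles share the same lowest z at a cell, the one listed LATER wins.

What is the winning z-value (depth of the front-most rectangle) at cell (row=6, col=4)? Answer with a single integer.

Answer: 2

Derivation:
Check cell (6,4):
  A: rows 5-6 cols 5-6 -> outside (col miss)
  B: rows 2-4 cols 6-8 -> outside (row miss)
  C: rows 5-7 cols 4-6 z=3 -> covers; best now C (z=3)
  D: rows 5-6 cols 1-5 z=2 -> covers; best now D (z=2)
  E: rows 6-7 cols 8-11 -> outside (col miss)
Winner: D at z=2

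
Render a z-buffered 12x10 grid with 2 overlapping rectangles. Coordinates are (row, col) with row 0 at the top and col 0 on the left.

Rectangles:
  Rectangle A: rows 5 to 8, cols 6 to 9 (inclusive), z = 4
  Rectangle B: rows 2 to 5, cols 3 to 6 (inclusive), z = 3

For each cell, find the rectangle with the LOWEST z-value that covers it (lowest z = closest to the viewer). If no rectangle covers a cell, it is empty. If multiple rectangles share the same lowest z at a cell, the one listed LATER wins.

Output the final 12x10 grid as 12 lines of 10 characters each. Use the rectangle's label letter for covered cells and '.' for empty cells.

..........
..........
...BBBB...
...BBBB...
...BBBB...
...BBBBAAA
......AAAA
......AAAA
......AAAA
..........
..........
..........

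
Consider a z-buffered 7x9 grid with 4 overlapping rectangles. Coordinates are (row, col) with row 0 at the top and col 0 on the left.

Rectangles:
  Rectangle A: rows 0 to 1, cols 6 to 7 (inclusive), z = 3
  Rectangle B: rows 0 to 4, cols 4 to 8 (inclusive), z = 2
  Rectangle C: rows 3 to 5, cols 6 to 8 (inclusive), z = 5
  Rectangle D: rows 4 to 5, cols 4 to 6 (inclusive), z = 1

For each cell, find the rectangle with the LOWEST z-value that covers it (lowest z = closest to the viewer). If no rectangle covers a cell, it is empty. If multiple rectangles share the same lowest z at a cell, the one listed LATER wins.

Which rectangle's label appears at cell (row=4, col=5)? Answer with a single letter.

Check cell (4,5):
  A: rows 0-1 cols 6-7 -> outside (row miss)
  B: rows 0-4 cols 4-8 z=2 -> covers; best now B (z=2)
  C: rows 3-5 cols 6-8 -> outside (col miss)
  D: rows 4-5 cols 4-6 z=1 -> covers; best now D (z=1)
Winner: D at z=1

Answer: D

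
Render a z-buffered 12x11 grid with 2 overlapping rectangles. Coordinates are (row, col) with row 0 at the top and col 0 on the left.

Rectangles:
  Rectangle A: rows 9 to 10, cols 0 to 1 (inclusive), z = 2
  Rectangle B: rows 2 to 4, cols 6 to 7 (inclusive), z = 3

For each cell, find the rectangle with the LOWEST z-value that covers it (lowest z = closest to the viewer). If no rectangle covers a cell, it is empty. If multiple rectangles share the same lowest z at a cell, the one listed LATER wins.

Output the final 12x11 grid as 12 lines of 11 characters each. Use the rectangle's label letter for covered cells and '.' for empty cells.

...........
...........
......BB...
......BB...
......BB...
...........
...........
...........
...........
AA.........
AA.........
...........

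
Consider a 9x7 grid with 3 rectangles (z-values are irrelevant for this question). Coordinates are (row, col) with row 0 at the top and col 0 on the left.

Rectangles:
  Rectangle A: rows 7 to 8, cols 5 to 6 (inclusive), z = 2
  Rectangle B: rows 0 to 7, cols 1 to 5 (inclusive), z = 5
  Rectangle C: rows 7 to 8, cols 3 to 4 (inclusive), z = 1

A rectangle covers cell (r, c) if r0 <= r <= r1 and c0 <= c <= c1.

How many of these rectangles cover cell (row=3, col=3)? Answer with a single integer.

Check cell (3,3):
  A: rows 7-8 cols 5-6 -> outside (row miss)
  B: rows 0-7 cols 1-5 -> covers
  C: rows 7-8 cols 3-4 -> outside (row miss)
Count covering = 1

Answer: 1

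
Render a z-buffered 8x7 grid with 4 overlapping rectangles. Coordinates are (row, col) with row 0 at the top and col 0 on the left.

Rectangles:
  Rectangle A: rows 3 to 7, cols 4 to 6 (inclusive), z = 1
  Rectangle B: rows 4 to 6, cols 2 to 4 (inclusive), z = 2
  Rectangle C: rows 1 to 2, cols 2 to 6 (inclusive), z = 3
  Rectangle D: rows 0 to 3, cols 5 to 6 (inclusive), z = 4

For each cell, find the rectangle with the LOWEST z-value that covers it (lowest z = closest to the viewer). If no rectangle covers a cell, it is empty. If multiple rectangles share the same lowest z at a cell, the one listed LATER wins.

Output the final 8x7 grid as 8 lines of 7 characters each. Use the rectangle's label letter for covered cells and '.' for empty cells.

.....DD
..CCCCC
..CCCCC
....AAA
..BBAAA
..BBAAA
..BBAAA
....AAA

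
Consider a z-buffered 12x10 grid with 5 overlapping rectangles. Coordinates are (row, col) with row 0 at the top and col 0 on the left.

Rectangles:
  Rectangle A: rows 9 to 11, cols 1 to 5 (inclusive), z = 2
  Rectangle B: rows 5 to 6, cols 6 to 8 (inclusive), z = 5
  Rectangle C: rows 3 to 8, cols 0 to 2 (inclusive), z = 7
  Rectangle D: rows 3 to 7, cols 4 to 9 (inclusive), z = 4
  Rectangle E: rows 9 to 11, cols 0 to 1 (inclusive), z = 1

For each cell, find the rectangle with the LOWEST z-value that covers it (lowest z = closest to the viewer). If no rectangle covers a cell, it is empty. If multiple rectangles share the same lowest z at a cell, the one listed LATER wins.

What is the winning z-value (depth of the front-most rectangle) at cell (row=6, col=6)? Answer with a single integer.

Check cell (6,6):
  A: rows 9-11 cols 1-5 -> outside (row miss)
  B: rows 5-6 cols 6-8 z=5 -> covers; best now B (z=5)
  C: rows 3-8 cols 0-2 -> outside (col miss)
  D: rows 3-7 cols 4-9 z=4 -> covers; best now D (z=4)
  E: rows 9-11 cols 0-1 -> outside (row miss)
Winner: D at z=4

Answer: 4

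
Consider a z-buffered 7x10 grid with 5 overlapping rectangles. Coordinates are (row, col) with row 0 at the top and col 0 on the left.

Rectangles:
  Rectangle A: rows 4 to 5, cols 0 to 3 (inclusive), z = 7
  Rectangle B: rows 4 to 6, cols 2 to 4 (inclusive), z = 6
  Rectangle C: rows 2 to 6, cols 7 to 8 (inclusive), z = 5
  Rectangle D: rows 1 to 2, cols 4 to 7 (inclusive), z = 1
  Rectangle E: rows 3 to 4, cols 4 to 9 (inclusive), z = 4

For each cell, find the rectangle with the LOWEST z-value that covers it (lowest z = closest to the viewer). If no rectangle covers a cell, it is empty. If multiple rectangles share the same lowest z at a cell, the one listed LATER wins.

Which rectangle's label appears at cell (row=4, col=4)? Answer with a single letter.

Answer: E

Derivation:
Check cell (4,4):
  A: rows 4-5 cols 0-3 -> outside (col miss)
  B: rows 4-6 cols 2-4 z=6 -> covers; best now B (z=6)
  C: rows 2-6 cols 7-8 -> outside (col miss)
  D: rows 1-2 cols 4-7 -> outside (row miss)
  E: rows 3-4 cols 4-9 z=4 -> covers; best now E (z=4)
Winner: E at z=4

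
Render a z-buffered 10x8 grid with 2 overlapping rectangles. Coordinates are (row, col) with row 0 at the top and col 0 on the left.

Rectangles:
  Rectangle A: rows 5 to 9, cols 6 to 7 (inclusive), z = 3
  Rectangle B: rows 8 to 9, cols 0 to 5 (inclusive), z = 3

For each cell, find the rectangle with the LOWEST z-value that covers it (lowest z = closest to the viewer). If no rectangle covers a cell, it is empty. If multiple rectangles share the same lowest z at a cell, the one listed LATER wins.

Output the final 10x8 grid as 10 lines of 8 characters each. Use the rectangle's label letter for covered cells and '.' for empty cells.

........
........
........
........
........
......AA
......AA
......AA
BBBBBBAA
BBBBBBAA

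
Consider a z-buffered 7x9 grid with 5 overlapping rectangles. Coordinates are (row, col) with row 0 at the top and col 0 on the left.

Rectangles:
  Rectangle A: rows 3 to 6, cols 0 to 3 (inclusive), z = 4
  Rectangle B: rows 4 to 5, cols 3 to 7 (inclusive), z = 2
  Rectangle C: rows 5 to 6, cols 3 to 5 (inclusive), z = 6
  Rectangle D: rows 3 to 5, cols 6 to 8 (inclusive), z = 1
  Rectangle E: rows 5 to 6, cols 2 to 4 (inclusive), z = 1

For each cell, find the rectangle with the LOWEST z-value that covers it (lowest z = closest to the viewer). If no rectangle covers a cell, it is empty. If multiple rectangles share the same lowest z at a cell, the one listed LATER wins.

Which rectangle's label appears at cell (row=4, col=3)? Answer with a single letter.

Answer: B

Derivation:
Check cell (4,3):
  A: rows 3-6 cols 0-3 z=4 -> covers; best now A (z=4)
  B: rows 4-5 cols 3-7 z=2 -> covers; best now B (z=2)
  C: rows 5-6 cols 3-5 -> outside (row miss)
  D: rows 3-5 cols 6-8 -> outside (col miss)
  E: rows 5-6 cols 2-4 -> outside (row miss)
Winner: B at z=2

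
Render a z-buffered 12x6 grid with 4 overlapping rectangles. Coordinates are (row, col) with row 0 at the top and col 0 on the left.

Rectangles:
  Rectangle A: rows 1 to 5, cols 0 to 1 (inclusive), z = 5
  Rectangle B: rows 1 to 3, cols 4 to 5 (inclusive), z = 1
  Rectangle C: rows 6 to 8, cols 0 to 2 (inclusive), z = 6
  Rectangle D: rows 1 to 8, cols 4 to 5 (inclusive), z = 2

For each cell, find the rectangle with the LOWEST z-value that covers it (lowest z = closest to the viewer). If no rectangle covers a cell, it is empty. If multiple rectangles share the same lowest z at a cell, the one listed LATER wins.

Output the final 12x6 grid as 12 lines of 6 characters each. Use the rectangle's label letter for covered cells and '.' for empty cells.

......
AA..BB
AA..BB
AA..BB
AA..DD
AA..DD
CCC.DD
CCC.DD
CCC.DD
......
......
......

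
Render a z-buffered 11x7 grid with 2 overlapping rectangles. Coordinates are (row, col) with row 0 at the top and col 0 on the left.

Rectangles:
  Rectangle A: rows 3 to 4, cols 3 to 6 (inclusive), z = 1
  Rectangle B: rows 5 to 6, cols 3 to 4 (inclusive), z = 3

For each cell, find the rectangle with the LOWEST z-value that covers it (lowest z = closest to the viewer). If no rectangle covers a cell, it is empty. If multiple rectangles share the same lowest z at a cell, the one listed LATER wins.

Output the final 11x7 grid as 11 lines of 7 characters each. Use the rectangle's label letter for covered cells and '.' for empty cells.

.......
.......
.......
...AAAA
...AAAA
...BB..
...BB..
.......
.......
.......
.......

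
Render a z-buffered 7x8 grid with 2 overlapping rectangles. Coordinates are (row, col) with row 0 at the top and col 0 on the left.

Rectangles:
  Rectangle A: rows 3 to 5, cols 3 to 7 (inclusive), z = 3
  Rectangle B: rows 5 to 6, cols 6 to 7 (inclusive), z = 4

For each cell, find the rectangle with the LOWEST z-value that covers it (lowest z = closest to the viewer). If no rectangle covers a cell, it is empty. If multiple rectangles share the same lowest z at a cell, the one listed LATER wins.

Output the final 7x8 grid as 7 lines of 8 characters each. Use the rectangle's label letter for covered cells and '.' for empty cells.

........
........
........
...AAAAA
...AAAAA
...AAAAA
......BB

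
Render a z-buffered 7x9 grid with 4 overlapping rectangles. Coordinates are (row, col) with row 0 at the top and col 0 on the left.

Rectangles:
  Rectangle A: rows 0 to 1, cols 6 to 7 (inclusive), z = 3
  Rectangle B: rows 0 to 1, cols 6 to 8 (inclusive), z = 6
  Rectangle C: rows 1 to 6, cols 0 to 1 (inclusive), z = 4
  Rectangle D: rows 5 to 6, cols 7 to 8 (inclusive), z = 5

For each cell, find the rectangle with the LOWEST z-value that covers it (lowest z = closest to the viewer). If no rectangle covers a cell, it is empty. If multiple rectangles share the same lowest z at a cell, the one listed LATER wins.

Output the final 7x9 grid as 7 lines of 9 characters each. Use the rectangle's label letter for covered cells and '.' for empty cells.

......AAB
CC....AAB
CC.......
CC.......
CC.......
CC.....DD
CC.....DD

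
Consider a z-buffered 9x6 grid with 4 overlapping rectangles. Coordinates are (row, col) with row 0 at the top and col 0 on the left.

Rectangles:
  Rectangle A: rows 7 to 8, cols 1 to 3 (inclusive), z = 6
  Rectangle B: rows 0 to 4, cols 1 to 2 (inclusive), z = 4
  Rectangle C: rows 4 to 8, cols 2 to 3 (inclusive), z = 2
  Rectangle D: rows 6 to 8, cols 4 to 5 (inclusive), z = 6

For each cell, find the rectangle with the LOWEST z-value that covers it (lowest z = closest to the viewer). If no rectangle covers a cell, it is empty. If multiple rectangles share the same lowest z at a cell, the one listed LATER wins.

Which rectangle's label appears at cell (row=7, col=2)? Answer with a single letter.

Answer: C

Derivation:
Check cell (7,2):
  A: rows 7-8 cols 1-3 z=6 -> covers; best now A (z=6)
  B: rows 0-4 cols 1-2 -> outside (row miss)
  C: rows 4-8 cols 2-3 z=2 -> covers; best now C (z=2)
  D: rows 6-8 cols 4-5 -> outside (col miss)
Winner: C at z=2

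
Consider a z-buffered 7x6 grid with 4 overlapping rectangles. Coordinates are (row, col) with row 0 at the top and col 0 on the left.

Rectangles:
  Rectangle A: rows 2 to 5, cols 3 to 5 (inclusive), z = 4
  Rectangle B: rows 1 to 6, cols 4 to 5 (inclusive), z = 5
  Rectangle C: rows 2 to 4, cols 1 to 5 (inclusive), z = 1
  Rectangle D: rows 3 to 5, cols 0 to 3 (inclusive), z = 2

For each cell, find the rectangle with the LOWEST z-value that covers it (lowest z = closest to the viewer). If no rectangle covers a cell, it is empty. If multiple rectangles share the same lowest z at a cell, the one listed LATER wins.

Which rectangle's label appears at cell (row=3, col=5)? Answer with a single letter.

Answer: C

Derivation:
Check cell (3,5):
  A: rows 2-5 cols 3-5 z=4 -> covers; best now A (z=4)
  B: rows 1-6 cols 4-5 z=5 -> covers; best now A (z=4)
  C: rows 2-4 cols 1-5 z=1 -> covers; best now C (z=1)
  D: rows 3-5 cols 0-3 -> outside (col miss)
Winner: C at z=1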